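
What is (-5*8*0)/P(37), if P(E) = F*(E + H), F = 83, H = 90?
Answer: 0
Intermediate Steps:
P(E) = 7470 + 83*E (P(E) = 83*(E + 90) = 83*(90 + E) = 7470 + 83*E)
(-5*8*0)/P(37) = (-5*8*0)/(7470 + 83*37) = (-40*0)/(7470 + 3071) = 0/10541 = 0*(1/10541) = 0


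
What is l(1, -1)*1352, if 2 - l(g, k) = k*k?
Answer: 1352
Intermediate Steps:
l(g, k) = 2 - k**2 (l(g, k) = 2 - k*k = 2 - k**2)
l(1, -1)*1352 = (2 - 1*(-1)**2)*1352 = (2 - 1*1)*1352 = (2 - 1)*1352 = 1*1352 = 1352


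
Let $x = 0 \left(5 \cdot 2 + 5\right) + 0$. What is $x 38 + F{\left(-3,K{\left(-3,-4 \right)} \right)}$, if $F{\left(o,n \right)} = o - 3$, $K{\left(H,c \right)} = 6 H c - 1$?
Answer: $-6$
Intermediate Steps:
$K{\left(H,c \right)} = -1 + 6 H c$ ($K{\left(H,c \right)} = 6 H c - 1 = -1 + 6 H c$)
$F{\left(o,n \right)} = -3 + o$ ($F{\left(o,n \right)} = o - 3 = -3 + o$)
$x = 0$ ($x = 0 \left(10 + 5\right) + 0 = 0 \cdot 15 + 0 = 0 + 0 = 0$)
$x 38 + F{\left(-3,K{\left(-3,-4 \right)} \right)} = 0 \cdot 38 - 6 = 0 - 6 = -6$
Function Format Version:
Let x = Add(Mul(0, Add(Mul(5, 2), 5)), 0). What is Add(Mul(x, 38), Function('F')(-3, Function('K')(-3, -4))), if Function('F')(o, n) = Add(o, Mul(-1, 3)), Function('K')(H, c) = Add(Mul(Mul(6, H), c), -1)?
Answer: -6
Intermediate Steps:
Function('K')(H, c) = Add(-1, Mul(6, H, c)) (Function('K')(H, c) = Add(Mul(6, H, c), -1) = Add(-1, Mul(6, H, c)))
Function('F')(o, n) = Add(-3, o) (Function('F')(o, n) = Add(o, -3) = Add(-3, o))
x = 0 (x = Add(Mul(0, Add(10, 5)), 0) = Add(Mul(0, 15), 0) = Add(0, 0) = 0)
Add(Mul(x, 38), Function('F')(-3, Function('K')(-3, -4))) = Add(Mul(0, 38), Add(-3, -3)) = Add(0, -6) = -6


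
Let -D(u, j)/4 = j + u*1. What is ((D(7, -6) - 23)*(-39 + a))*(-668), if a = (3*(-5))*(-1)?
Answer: -432864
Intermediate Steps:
a = 15 (a = -15*(-1) = 15)
D(u, j) = -4*j - 4*u (D(u, j) = -4*(j + u*1) = -4*(j + u) = -4*j - 4*u)
((D(7, -6) - 23)*(-39 + a))*(-668) = (((-4*(-6) - 4*7) - 23)*(-39 + 15))*(-668) = (((24 - 28) - 23)*(-24))*(-668) = ((-4 - 23)*(-24))*(-668) = -27*(-24)*(-668) = 648*(-668) = -432864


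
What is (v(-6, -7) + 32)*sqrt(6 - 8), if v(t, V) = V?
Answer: 25*I*sqrt(2) ≈ 35.355*I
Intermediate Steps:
(v(-6, -7) + 32)*sqrt(6 - 8) = (-7 + 32)*sqrt(6 - 8) = 25*sqrt(-2) = 25*(I*sqrt(2)) = 25*I*sqrt(2)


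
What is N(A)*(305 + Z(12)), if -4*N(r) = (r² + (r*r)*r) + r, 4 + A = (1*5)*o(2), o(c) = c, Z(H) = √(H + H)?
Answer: -39345/2 - 129*√6 ≈ -19989.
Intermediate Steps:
Z(H) = √2*√H (Z(H) = √(2*H) = √2*√H)
A = 6 (A = -4 + (1*5)*2 = -4 + 5*2 = -4 + 10 = 6)
N(r) = -r/4 - r²/4 - r³/4 (N(r) = -((r² + (r*r)*r) + r)/4 = -((r² + r²*r) + r)/4 = -((r² + r³) + r)/4 = -(r + r² + r³)/4 = -r/4 - r²/4 - r³/4)
N(A)*(305 + Z(12)) = (-¼*6*(1 + 6 + 6²))*(305 + √2*√12) = (-¼*6*(1 + 6 + 36))*(305 + √2*(2*√3)) = (-¼*6*43)*(305 + 2*√6) = -129*(305 + 2*√6)/2 = -39345/2 - 129*√6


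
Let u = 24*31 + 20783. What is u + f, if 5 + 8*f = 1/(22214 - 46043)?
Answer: 2051807959/95316 ≈ 21526.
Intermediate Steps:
u = 21527 (u = 744 + 20783 = 21527)
f = -59573/95316 (f = -5/8 + 1/(8*(22214 - 46043)) = -5/8 + (1/8)/(-23829) = -5/8 + (1/8)*(-1/23829) = -5/8 - 1/190632 = -59573/95316 ≈ -0.62501)
u + f = 21527 - 59573/95316 = 2051807959/95316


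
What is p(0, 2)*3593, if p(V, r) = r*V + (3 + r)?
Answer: 17965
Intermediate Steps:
p(V, r) = 3 + r + V*r (p(V, r) = V*r + (3 + r) = 3 + r + V*r)
p(0, 2)*3593 = (3 + 2 + 0*2)*3593 = (3 + 2 + 0)*3593 = 5*3593 = 17965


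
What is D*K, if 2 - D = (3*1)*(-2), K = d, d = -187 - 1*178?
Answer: -2920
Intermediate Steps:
d = -365 (d = -187 - 178 = -365)
K = -365
D = 8 (D = 2 - 3*1*(-2) = 2 - 3*(-2) = 2 - 1*(-6) = 2 + 6 = 8)
D*K = 8*(-365) = -2920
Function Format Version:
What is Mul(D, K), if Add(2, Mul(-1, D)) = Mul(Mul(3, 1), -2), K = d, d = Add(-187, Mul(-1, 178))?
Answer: -2920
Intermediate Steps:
d = -365 (d = Add(-187, -178) = -365)
K = -365
D = 8 (D = Add(2, Mul(-1, Mul(Mul(3, 1), -2))) = Add(2, Mul(-1, Mul(3, -2))) = Add(2, Mul(-1, -6)) = Add(2, 6) = 8)
Mul(D, K) = Mul(8, -365) = -2920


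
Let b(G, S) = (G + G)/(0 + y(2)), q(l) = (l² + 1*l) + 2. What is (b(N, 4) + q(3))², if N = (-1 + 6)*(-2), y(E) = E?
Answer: 16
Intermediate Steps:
N = -10 (N = 5*(-2) = -10)
q(l) = 2 + l + l² (q(l) = (l² + l) + 2 = (l + l²) + 2 = 2 + l + l²)
b(G, S) = G (b(G, S) = (G + G)/(0 + 2) = (2*G)/2 = (2*G)*(½) = G)
(b(N, 4) + q(3))² = (-10 + (2 + 3 + 3²))² = (-10 + (2 + 3 + 9))² = (-10 + 14)² = 4² = 16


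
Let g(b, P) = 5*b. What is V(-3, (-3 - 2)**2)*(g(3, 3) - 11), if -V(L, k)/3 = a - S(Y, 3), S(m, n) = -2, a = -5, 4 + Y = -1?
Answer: 36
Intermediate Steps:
Y = -5 (Y = -4 - 1 = -5)
V(L, k) = 9 (V(L, k) = -3*(-5 - 1*(-2)) = -3*(-5 + 2) = -3*(-3) = 9)
V(-3, (-3 - 2)**2)*(g(3, 3) - 11) = 9*(5*3 - 11) = 9*(15 - 11) = 9*4 = 36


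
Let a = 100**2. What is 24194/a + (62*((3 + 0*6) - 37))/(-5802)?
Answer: 40363397/14505000 ≈ 2.7827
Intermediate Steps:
a = 10000
24194/a + (62*((3 + 0*6) - 37))/(-5802) = 24194/10000 + (62*((3 + 0*6) - 37))/(-5802) = 24194*(1/10000) + (62*((3 + 0) - 37))*(-1/5802) = 12097/5000 + (62*(3 - 37))*(-1/5802) = 12097/5000 + (62*(-34))*(-1/5802) = 12097/5000 - 2108*(-1/5802) = 12097/5000 + 1054/2901 = 40363397/14505000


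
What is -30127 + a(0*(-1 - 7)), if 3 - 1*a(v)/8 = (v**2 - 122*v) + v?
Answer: -30103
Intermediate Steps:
a(v) = 24 - 8*v**2 + 968*v (a(v) = 24 - 8*((v**2 - 122*v) + v) = 24 - 8*(v**2 - 121*v) = 24 + (-8*v**2 + 968*v) = 24 - 8*v**2 + 968*v)
-30127 + a(0*(-1 - 7)) = -30127 + (24 - 8*(0*(-1 - 7))**2 + 968*(0*(-1 - 7))) = -30127 + (24 - 8*(0*(-8))**2 + 968*(0*(-8))) = -30127 + (24 - 8*0**2 + 968*0) = -30127 + (24 - 8*0 + 0) = -30127 + (24 + 0 + 0) = -30127 + 24 = -30103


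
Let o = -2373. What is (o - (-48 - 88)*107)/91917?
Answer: 12179/91917 ≈ 0.13250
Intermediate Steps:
(o - (-48 - 88)*107)/91917 = (-2373 - (-48 - 88)*107)/91917 = (-2373 - (-136)*107)*(1/91917) = (-2373 - 1*(-14552))*(1/91917) = (-2373 + 14552)*(1/91917) = 12179*(1/91917) = 12179/91917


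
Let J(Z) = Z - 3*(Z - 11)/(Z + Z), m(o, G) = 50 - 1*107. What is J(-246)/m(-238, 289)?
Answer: 40601/9348 ≈ 4.3433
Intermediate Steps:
m(o, G) = -57 (m(o, G) = 50 - 107 = -57)
J(Z) = Z - 3*(-11 + Z)/(2*Z)
J(-246)/m(-238, 289) = (-3/2 - 246 + (33/2)/(-246))/(-57) = (-3/2 - 246 + (33/2)*(-1/246))*(-1/57) = (-3/2 - 246 - 11/164)*(-1/57) = -40601/164*(-1/57) = 40601/9348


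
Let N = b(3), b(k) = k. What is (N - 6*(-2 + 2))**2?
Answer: 9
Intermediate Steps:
N = 3
(N - 6*(-2 + 2))**2 = (3 - 6*(-2 + 2))**2 = (3 - 6*0)**2 = (3 + 0)**2 = 3**2 = 9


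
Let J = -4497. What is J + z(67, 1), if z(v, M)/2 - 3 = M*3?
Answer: -4485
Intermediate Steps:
z(v, M) = 6 + 6*M (z(v, M) = 6 + 2*(M*3) = 6 + 2*(3*M) = 6 + 6*M)
J + z(67, 1) = -4497 + (6 + 6*1) = -4497 + (6 + 6) = -4497 + 12 = -4485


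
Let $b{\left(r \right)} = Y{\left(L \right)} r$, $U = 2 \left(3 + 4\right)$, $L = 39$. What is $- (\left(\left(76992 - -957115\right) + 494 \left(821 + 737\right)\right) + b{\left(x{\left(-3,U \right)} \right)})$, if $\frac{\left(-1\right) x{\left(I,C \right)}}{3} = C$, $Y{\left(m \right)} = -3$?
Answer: $-1803885$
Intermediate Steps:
$U = 14$ ($U = 2 \cdot 7 = 14$)
$x{\left(I,C \right)} = - 3 C$
$b{\left(r \right)} = - 3 r$
$- (\left(\left(76992 - -957115\right) + 494 \left(821 + 737\right)\right) + b{\left(x{\left(-3,U \right)} \right)}) = - (\left(\left(76992 - -957115\right) + 494 \left(821 + 737\right)\right) - 3 \left(\left(-3\right) 14\right)) = - (\left(\left(76992 + 957115\right) + 494 \cdot 1558\right) - -126) = - (\left(1034107 + 769652\right) + 126) = - (1803759 + 126) = \left(-1\right) 1803885 = -1803885$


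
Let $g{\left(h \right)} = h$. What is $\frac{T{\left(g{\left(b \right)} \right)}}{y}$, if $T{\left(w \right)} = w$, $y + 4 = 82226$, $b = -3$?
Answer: $- \frac{3}{82222} \approx -3.6487 \cdot 10^{-5}$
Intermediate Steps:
$y = 82222$ ($y = -4 + 82226 = 82222$)
$\frac{T{\left(g{\left(b \right)} \right)}}{y} = - \frac{3}{82222}$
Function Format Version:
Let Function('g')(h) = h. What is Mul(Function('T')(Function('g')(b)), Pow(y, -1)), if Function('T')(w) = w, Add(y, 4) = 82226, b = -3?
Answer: Rational(-3, 82222) ≈ -3.6487e-5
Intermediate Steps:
y = 82222 (y = Add(-4, 82226) = 82222)
Mul(Function('T')(Function('g')(b)), Pow(y, -1)) = Mul(-3, Pow(82222, -1)) = Mul(-3, Rational(1, 82222)) = Rational(-3, 82222)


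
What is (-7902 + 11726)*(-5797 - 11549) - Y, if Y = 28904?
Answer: -66360008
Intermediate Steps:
(-7902 + 11726)*(-5797 - 11549) - Y = (-7902 + 11726)*(-5797 - 11549) - 1*28904 = 3824*(-17346) - 28904 = -66331104 - 28904 = -66360008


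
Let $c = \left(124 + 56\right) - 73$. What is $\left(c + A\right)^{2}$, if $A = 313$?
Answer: $176400$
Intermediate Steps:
$c = 107$ ($c = 180 - 73 = 107$)
$\left(c + A\right)^{2} = \left(107 + 313\right)^{2} = 420^{2} = 176400$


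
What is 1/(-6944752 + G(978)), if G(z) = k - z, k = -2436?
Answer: -1/6948166 ≈ -1.4392e-7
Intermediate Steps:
G(z) = -2436 - z
1/(-6944752 + G(978)) = 1/(-6944752 + (-2436 - 1*978)) = 1/(-6944752 + (-2436 - 978)) = 1/(-6944752 - 3414) = 1/(-6948166) = -1/6948166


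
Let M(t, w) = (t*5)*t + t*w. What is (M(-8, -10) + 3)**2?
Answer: 162409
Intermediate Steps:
M(t, w) = 5*t**2 + t*w (M(t, w) = (5*t)*t + t*w = 5*t**2 + t*w)
(M(-8, -10) + 3)**2 = (-8*(-10 + 5*(-8)) + 3)**2 = (-8*(-10 - 40) + 3)**2 = (-8*(-50) + 3)**2 = (400 + 3)**2 = 403**2 = 162409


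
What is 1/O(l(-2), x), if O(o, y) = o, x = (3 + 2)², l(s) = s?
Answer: -½ ≈ -0.50000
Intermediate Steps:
x = 25 (x = 5² = 25)
1/O(l(-2), x) = 1/(-2) = -½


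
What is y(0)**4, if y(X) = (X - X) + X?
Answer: 0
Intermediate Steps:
y(X) = X (y(X) = 0 + X = X)
y(0)**4 = 0**4 = 0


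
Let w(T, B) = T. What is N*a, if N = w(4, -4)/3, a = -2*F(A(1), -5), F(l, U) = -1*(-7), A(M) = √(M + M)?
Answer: -56/3 ≈ -18.667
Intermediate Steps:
A(M) = √2*√M (A(M) = √(2*M) = √2*√M)
F(l, U) = 7
a = -14 (a = -2*7 = -14)
N = 4/3 ≈ 1.3333
N*a = (4/3)*(-14) = -56/3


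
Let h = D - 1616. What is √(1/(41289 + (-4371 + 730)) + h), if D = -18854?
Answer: I*√1813350177327/9412 ≈ 143.07*I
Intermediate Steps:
h = -20470 (h = -18854 - 1616 = -20470)
√(1/(41289 + (-4371 + 730)) + h) = √(1/(41289 + (-4371 + 730)) - 20470) = √(1/(41289 - 3641) - 20470) = √(1/37648 - 20470) = √(-770654559/37648) = I*√1813350177327/9412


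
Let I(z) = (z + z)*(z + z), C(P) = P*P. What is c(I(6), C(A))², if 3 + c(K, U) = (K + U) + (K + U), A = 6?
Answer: 127449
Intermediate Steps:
C(P) = P²
I(z) = 4*z² (I(z) = (2*z)*(2*z) = 4*z²)
c(K, U) = -3 + 2*K + 2*U (c(K, U) = -3 + ((K + U) + (K + U)) = -3 + (2*K + 2*U) = -3 + 2*K + 2*U)
c(I(6), C(A))² = (-3 + 2*(4*6²) + 2*6²)² = (-3 + 2*(4*36) + 2*36)² = (-3 + 2*144 + 72)² = (-3 + 288 + 72)² = 357² = 127449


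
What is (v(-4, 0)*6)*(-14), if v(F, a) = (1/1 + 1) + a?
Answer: -168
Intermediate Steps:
v(F, a) = 2 + a (v(F, a) = (1*1 + 1) + a = (1 + 1) + a = 2 + a)
(v(-4, 0)*6)*(-14) = ((2 + 0)*6)*(-14) = (2*6)*(-14) = 12*(-14) = -168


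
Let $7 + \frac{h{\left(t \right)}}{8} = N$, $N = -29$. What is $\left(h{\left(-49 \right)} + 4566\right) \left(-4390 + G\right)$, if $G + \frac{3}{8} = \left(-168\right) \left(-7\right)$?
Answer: $- \frac{55004385}{4} \approx -1.3751 \cdot 10^{7}$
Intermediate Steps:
$h{\left(t \right)} = -288$ ($h{\left(t \right)} = -56 + 8 \left(-29\right) = -56 - 232 = -288$)
$G = \frac{9405}{8}$ ($G = - \frac{3}{8} - -1176 = - \frac{3}{8} + 1176 = \frac{9405}{8} \approx 1175.6$)
$\left(h{\left(-49 \right)} + 4566\right) \left(-4390 + G\right) = \left(-288 + 4566\right) \left(-4390 + \frac{9405}{8}\right) = 4278 \left(- \frac{25715}{8}\right) = - \frac{55004385}{4}$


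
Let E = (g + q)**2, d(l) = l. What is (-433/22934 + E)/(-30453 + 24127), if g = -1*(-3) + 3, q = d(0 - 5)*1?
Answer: -22501/145080484 ≈ -0.00015509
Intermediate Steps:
q = -5 (q = (0 - 5)*1 = -5*1 = -5)
g = 6 (g = 3 + 3 = 6)
E = 1 (E = (6 - 5)**2 = 1**2 = 1)
(-433/22934 + E)/(-30453 + 24127) = (-433/22934 + 1)/(-30453 + 24127) = (-433*1/22934 + 1)/(-6326) = (-433/22934 + 1)*(-1/6326) = (22501/22934)*(-1/6326) = -22501/145080484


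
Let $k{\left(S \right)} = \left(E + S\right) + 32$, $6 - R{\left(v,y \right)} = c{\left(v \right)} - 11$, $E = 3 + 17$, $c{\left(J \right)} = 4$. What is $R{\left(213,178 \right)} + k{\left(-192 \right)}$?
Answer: $-127$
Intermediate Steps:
$E = 20$
$R{\left(v,y \right)} = 13$ ($R{\left(v,y \right)} = 6 - \left(4 - 11\right) = 6 - -7 = 6 + 7 = 13$)
$k{\left(S \right)} = 52 + S$ ($k{\left(S \right)} = \left(20 + S\right) + 32 = 52 + S$)
$R{\left(213,178 \right)} + k{\left(-192 \right)} = 13 + \left(52 - 192\right) = 13 - 140 = -127$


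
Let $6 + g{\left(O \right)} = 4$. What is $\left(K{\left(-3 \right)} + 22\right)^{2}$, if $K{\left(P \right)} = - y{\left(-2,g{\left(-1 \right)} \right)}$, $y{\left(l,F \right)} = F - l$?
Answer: $484$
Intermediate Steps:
$g{\left(O \right)} = -2$ ($g{\left(O \right)} = -6 + 4 = -2$)
$K{\left(P \right)} = 0$ ($K{\left(P \right)} = - (-2 - -2) = - (-2 + 2) = \left(-1\right) 0 = 0$)
$\left(K{\left(-3 \right)} + 22\right)^{2} = \left(0 + 22\right)^{2} = 22^{2} = 484$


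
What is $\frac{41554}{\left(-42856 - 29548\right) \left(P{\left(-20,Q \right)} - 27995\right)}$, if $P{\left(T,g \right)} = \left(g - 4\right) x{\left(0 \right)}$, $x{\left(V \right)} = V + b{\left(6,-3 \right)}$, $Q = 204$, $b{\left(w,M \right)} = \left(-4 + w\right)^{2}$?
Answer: $\frac{20777}{984513390} \approx 2.1104 \cdot 10^{-5}$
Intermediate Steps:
$x{\left(V \right)} = 4 + V$ ($x{\left(V \right)} = V + \left(-4 + 6\right)^{2} = V + 2^{2} = V + 4 = 4 + V$)
$P{\left(T,g \right)} = -16 + 4 g$ ($P{\left(T,g \right)} = \left(g - 4\right) \left(4 + 0\right) = \left(-4 + g\right) 4 = -16 + 4 g$)
$\frac{41554}{\left(-42856 - 29548\right) \left(P{\left(-20,Q \right)} - 27995\right)} = \frac{41554}{\left(-42856 - 29548\right) \left(\left(-16 + 4 \cdot 204\right) - 27995\right)} = \frac{41554}{\left(-72404\right) \left(\left(-16 + 816\right) - 27995\right)} = \frac{41554}{\left(-72404\right) \left(800 - 27995\right)} = \frac{41554}{\left(-72404\right) \left(-27195\right)} = \frac{41554}{1969026780} = 41554 \cdot \frac{1}{1969026780} = \frac{20777}{984513390}$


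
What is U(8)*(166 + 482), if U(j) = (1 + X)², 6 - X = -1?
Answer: 41472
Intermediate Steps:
X = 7 (X = 6 - 1*(-1) = 6 + 1 = 7)
U(j) = 64 (U(j) = (1 + 7)² = 8² = 64)
U(8)*(166 + 482) = 64*(166 + 482) = 64*648 = 41472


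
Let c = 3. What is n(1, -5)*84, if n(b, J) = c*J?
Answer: -1260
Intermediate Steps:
n(b, J) = 3*J
n(1, -5)*84 = (3*(-5))*84 = -15*84 = -1260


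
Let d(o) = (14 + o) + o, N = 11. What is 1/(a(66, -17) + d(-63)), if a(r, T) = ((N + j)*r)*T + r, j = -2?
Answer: -1/10144 ≈ -9.8580e-5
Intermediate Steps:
a(r, T) = r + 9*T*r (a(r, T) = ((11 - 2)*r)*T + r = (9*r)*T + r = 9*T*r + r = r + 9*T*r)
d(o) = 14 + 2*o
1/(a(66, -17) + d(-63)) = 1/(66*(1 + 9*(-17)) + (14 + 2*(-63))) = 1/(66*(1 - 153) + (14 - 126)) = 1/(66*(-152) - 112) = 1/(-10032 - 112) = 1/(-10144) = -1/10144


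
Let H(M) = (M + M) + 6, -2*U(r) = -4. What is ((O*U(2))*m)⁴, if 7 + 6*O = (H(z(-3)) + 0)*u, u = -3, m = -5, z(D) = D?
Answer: 1500625/81 ≈ 18526.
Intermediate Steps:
U(r) = 2 (U(r) = -½*(-4) = 2)
H(M) = 6 + 2*M (H(M) = 2*M + 6 = 6 + 2*M)
O = -7/6 (O = -7/6 + (((6 + 2*(-3)) + 0)*(-3))/6 = -7/6 + (((6 - 6) + 0)*(-3))/6 = -7/6 + ((0 + 0)*(-3))/6 = -7/6 + (0*(-3))/6 = -7/6 + (⅙)*0 = -7/6 + 0 = -7/6 ≈ -1.1667)
((O*U(2))*m)⁴ = (-7/6*2*(-5))⁴ = (-7/3*(-5))⁴ = (35/3)⁴ = 1500625/81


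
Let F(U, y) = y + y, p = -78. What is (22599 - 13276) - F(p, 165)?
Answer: 8993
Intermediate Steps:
F(U, y) = 2*y
(22599 - 13276) - F(p, 165) = (22599 - 13276) - 2*165 = 9323 - 1*330 = 9323 - 330 = 8993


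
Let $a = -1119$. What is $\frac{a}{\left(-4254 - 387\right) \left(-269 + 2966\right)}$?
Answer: $\frac{373}{4172259} \approx 8.94 \cdot 10^{-5}$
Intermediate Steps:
$\frac{a}{\left(-4254 - 387\right) \left(-269 + 2966\right)} = - \frac{1119}{\left(-4254 - 387\right) \left(-269 + 2966\right)} = - \frac{1119}{\left(-4641\right) 2697} = - \frac{1119}{-12516777} = \left(-1119\right) \left(- \frac{1}{12516777}\right) = \frac{373}{4172259}$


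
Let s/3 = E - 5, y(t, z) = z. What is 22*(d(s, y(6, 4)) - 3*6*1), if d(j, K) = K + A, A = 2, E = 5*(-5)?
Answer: -264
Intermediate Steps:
E = -25
s = -90 (s = 3*(-25 - 5) = 3*(-30) = -90)
d(j, K) = 2 + K (d(j, K) = K + 2 = 2 + K)
22*(d(s, y(6, 4)) - 3*6*1) = 22*((2 + 4) - 3*6*1) = 22*(6 - 18*1) = 22*(6 - 18) = 22*(-12) = -264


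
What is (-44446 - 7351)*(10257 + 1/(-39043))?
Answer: -20742836397850/39043 ≈ -5.3128e+8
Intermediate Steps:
(-44446 - 7351)*(10257 + 1/(-39043)) = -51797*(10257 - 1/39043) = -51797*400464050/39043 = -20742836397850/39043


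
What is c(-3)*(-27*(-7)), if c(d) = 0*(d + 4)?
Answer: 0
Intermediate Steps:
c(d) = 0 (c(d) = 0*(4 + d) = 0)
c(-3)*(-27*(-7)) = 0*(-27*(-7)) = 0*189 = 0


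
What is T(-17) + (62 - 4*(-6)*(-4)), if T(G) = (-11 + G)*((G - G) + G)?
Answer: 442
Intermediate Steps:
T(G) = G*(-11 + G) (T(G) = (-11 + G)*(0 + G) = (-11 + G)*G = G*(-11 + G))
T(-17) + (62 - 4*(-6)*(-4)) = -17*(-11 - 17) + (62 - 4*(-6)*(-4)) = -17*(-28) + (62 - (-24)*(-4)) = 476 + (62 - 1*96) = 476 + (62 - 96) = 476 - 34 = 442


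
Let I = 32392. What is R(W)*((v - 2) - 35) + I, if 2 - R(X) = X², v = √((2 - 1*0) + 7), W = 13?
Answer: 38070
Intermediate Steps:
v = 3 (v = √((2 + 0) + 7) = √(2 + 7) = √9 = 3)
R(X) = 2 - X²
R(W)*((v - 2) - 35) + I = (2 - 1*13²)*((3 - 2) - 35) + 32392 = (2 - 1*169)*(1 - 35) + 32392 = (2 - 169)*(-34) + 32392 = -167*(-34) + 32392 = 5678 + 32392 = 38070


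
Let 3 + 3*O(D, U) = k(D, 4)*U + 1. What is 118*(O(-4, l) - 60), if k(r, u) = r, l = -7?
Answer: -18172/3 ≈ -6057.3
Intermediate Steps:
O(D, U) = -2/3 + D*U/3 (O(D, U) = -1 + (D*U + 1)/3 = -1 + (1 + D*U)/3 = -1 + (1/3 + D*U/3) = -2/3 + D*U/3)
118*(O(-4, l) - 60) = 118*((-2/3 + (1/3)*(-4)*(-7)) - 60) = 118*((-2/3 + 28/3) - 60) = 118*(26/3 - 60) = 118*(-154/3) = -18172/3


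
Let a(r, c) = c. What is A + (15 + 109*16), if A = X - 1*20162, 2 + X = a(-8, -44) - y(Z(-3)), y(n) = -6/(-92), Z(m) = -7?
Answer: -848657/46 ≈ -18449.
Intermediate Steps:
y(n) = 3/46 (y(n) = -6*(-1/92) = 3/46)
X = -2119/46 (X = -2 + (-44 - 1*3/46) = -2 + (-44 - 3/46) = -2 - 2027/46 = -2119/46 ≈ -46.065)
A = -929571/46 (A = -2119/46 - 1*20162 = -2119/46 - 20162 = -929571/46 ≈ -20208.)
A + (15 + 109*16) = -929571/46 + (15 + 109*16) = -929571/46 + (15 + 1744) = -929571/46 + 1759 = -848657/46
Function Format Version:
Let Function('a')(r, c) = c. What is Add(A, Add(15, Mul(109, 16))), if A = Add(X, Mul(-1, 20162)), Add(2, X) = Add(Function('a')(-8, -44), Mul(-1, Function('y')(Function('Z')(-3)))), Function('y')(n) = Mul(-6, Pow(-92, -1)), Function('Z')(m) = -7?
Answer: Rational(-848657, 46) ≈ -18449.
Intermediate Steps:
Function('y')(n) = Rational(3, 46) (Function('y')(n) = Mul(-6, Rational(-1, 92)) = Rational(3, 46))
X = Rational(-2119, 46) (X = Add(-2, Add(-44, Mul(-1, Rational(3, 46)))) = Add(-2, Add(-44, Rational(-3, 46))) = Add(-2, Rational(-2027, 46)) = Rational(-2119, 46) ≈ -46.065)
A = Rational(-929571, 46) (A = Add(Rational(-2119, 46), Mul(-1, 20162)) = Add(Rational(-2119, 46), -20162) = Rational(-929571, 46) ≈ -20208.)
Add(A, Add(15, Mul(109, 16))) = Add(Rational(-929571, 46), Add(15, Mul(109, 16))) = Add(Rational(-929571, 46), Add(15, 1744)) = Add(Rational(-929571, 46), 1759) = Rational(-848657, 46)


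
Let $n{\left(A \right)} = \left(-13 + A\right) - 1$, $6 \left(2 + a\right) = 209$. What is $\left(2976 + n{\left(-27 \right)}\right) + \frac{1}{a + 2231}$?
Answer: $\frac{39866111}{13583} \approx 2935.0$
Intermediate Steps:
$a = \frac{197}{6}$ ($a = -2 + \frac{1}{6} \cdot 209 = -2 + \frac{209}{6} = \frac{197}{6} \approx 32.833$)
$n{\left(A \right)} = -14 + A$
$\left(2976 + n{\left(-27 \right)}\right) + \frac{1}{a + 2231} = \left(2976 - 41\right) + \frac{1}{\frac{197}{6} + 2231} = \left(2976 - 41\right) + \frac{1}{\frac{13583}{6}} = 2935 + \frac{6}{13583} = \frac{39866111}{13583}$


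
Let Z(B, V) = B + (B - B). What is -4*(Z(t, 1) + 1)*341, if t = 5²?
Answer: -35464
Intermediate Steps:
t = 25
Z(B, V) = B (Z(B, V) = B + 0 = B)
-4*(Z(t, 1) + 1)*341 = -4*(25 + 1)*341 = -4*26*341 = -104*341 = -35464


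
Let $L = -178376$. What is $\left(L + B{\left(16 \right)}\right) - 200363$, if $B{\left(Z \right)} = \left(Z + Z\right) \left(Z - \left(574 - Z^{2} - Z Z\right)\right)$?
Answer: $-380211$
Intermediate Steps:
$B{\left(Z \right)} = 2 Z \left(-574 + Z + 2 Z^{2}\right)$ ($B{\left(Z \right)} = 2 Z \left(Z + \left(\left(Z^{2} + Z^{2}\right) - 574\right)\right) = 2 Z \left(Z + \left(2 Z^{2} - 574\right)\right) = 2 Z \left(Z + \left(-574 + 2 Z^{2}\right)\right) = 2 Z \left(-574 + Z + 2 Z^{2}\right)$)
$\left(L + B{\left(16 \right)}\right) - 200363 = \left(-178376 + 2 \cdot 16 \left(-574 + 16 + 2 \cdot 16^{2}\right)\right) - 200363 = \left(-178376 + 2 \cdot 16 \left(-574 + 16 + 2 \cdot 256\right)\right) - 200363 = \left(-178376 + 2 \cdot 16 \left(-574 + 16 + 512\right)\right) - 200363 = \left(-178376 + 2 \cdot 16 \left(-46\right)\right) - 200363 = \left(-178376 - 1472\right) - 200363 = -179848 - 200363 = -380211$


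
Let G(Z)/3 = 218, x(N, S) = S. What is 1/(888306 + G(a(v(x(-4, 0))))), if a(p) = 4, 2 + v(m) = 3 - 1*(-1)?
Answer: 1/888960 ≈ 1.1249e-6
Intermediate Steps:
v(m) = 2 (v(m) = -2 + (3 - 1*(-1)) = -2 + (3 + 1) = -2 + 4 = 2)
G(Z) = 654 (G(Z) = 3*218 = 654)
1/(888306 + G(a(v(x(-4, 0))))) = 1/(888306 + 654) = 1/888960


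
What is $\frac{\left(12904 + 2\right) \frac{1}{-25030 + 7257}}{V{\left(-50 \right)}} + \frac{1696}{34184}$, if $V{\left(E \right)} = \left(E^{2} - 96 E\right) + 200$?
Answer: $\frac{4700653777}{94930036250} \approx 0.049517$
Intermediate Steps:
$V{\left(E \right)} = 200 + E^{2} - 96 E$
$\frac{\left(12904 + 2\right) \frac{1}{-25030 + 7257}}{V{\left(-50 \right)}} + \frac{1696}{34184} = \frac{\left(12904 + 2\right) \frac{1}{-25030 + 7257}}{200 + \left(-50\right)^{2} - -4800} + \frac{1696}{34184} = \frac{12906 \frac{1}{-17773}}{200 + 2500 + 4800} + 1696 \cdot \frac{1}{34184} = \frac{12906 \left(- \frac{1}{17773}\right)}{7500} + \frac{212}{4273} = \left(- \frac{12906}{17773}\right) \frac{1}{7500} + \frac{212}{4273} = - \frac{2151}{22216250} + \frac{212}{4273} = \frac{4700653777}{94930036250}$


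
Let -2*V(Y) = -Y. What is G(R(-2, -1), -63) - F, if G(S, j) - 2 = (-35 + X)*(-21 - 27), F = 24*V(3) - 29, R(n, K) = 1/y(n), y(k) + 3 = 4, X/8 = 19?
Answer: -5621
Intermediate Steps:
X = 152 (X = 8*19 = 152)
y(k) = 1 (y(k) = -3 + 4 = 1)
V(Y) = Y/2 (V(Y) = -(-1)*Y/2 = Y/2)
R(n, K) = 1 (R(n, K) = 1/1 = 1)
F = 7 (F = 24*((½)*3) - 29 = 24*(3/2) - 29 = 36 - 29 = 7)
G(S, j) = -5614 (G(S, j) = 2 + (-35 + 152)*(-21 - 27) = 2 + 117*(-48) = 2 - 5616 = -5614)
G(R(-2, -1), -63) - F = -5614 - 1*7 = -5614 - 7 = -5621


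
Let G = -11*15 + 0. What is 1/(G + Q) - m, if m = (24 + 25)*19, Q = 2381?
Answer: -2063095/2216 ≈ -931.00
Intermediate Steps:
G = -165 (G = -165 + 0 = -165)
m = 931 (m = 49*19 = 931)
1/(G + Q) - m = 1/(-165 + 2381) - 1*931 = 1/2216 - 931 = -2063095/2216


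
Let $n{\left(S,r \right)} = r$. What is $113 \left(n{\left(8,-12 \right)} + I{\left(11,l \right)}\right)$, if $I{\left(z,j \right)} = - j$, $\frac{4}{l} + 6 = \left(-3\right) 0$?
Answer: $- \frac{3842}{3} \approx -1280.7$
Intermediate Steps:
$l = - \frac{2}{3}$ ($l = \frac{4}{-6 - 0} = \frac{4}{-6 + 0} = \frac{4}{-6} = 4 \left(- \frac{1}{6}\right) = - \frac{2}{3} \approx -0.66667$)
$113 \left(n{\left(8,-12 \right)} + I{\left(11,l \right)}\right) = 113 \left(-12 - - \frac{2}{3}\right) = 113 \left(-12 + \frac{2}{3}\right) = 113 \left(- \frac{34}{3}\right) = - \frac{3842}{3}$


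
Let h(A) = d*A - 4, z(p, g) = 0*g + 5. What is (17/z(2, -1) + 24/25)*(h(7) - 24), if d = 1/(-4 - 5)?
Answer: -28231/225 ≈ -125.47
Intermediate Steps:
z(p, g) = 5 (z(p, g) = 0 + 5 = 5)
d = -1/9 (d = 1/(-9) = -1/9 ≈ -0.11111)
h(A) = -4 - A/9 (h(A) = -A/9 - 4 = -4 - A/9)
(17/z(2, -1) + 24/25)*(h(7) - 24) = (17/5 + 24/25)*((-4 - 1/9*7) - 24) = (17*(1/5) + 24*(1/25))*((-4 - 7/9) - 24) = (17/5 + 24/25)*(-43/9 - 24) = (109/25)*(-259/9) = -28231/225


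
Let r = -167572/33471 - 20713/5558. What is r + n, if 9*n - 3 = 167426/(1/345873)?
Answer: 170996114697409429/26575974 ≈ 6.4342e+9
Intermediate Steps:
n = 6434236989 (n = ⅓ + (167426/(1/345873))/9 = ⅓ + (167426*345873)/9 = ⅓ + (⅑)*57908132898 = ⅓ + 19302710966/3 = 6434236989)
r = -232092857/26575974 (r = -167572*1/33471 - 20713*1/5558 = -167572/33471 - 2959/794 = -232092857/26575974 ≈ -8.7332)
r + n = -232092857/26575974 + 6434236989 = 170996114697409429/26575974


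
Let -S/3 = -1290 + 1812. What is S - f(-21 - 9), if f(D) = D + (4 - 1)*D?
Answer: -1446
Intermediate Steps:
f(D) = 4*D (f(D) = D + 3*D = 4*D)
S = -1566 (S = -3*(-1290 + 1812) = -3*522 = -1566)
S - f(-21 - 9) = -1566 - 4*(-21 - 9) = -1566 - 4*(-30) = -1566 - 1*(-120) = -1566 + 120 = -1446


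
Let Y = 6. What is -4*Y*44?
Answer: -1056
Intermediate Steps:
-4*Y*44 = -4*6*44 = -24*44 = -1056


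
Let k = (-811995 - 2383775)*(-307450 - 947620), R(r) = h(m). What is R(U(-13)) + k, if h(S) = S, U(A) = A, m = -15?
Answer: 4010915053885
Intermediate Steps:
R(r) = -15
k = 4010915053900 (k = -3195770*(-1255070) = 4010915053900)
R(U(-13)) + k = -15 + 4010915053900 = 4010915053885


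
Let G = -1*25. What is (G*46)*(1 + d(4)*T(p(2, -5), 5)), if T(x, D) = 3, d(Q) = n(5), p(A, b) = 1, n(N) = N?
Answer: -18400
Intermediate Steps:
d(Q) = 5
G = -25
(G*46)*(1 + d(4)*T(p(2, -5), 5)) = (-25*46)*(1 + 5*3) = -1150*(1 + 15) = -1150*16 = -18400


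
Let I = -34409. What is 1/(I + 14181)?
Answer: -1/20228 ≈ -4.9436e-5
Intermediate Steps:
1/(I + 14181) = 1/(-34409 + 14181) = 1/(-20228) = -1/20228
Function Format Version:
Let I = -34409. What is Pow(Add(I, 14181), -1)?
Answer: Rational(-1, 20228) ≈ -4.9436e-5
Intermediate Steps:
Pow(Add(I, 14181), -1) = Pow(Add(-34409, 14181), -1) = Pow(-20228, -1) = Rational(-1, 20228)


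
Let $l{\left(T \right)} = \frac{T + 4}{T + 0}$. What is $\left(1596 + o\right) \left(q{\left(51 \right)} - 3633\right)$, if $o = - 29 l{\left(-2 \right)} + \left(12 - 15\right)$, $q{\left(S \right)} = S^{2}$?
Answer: $-1673904$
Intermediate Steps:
$l{\left(T \right)} = \frac{4 + T}{T}$
$o = 26$ ($o = - 29 \frac{4 - 2}{-2} + \left(12 - 15\right) = - 29 \left(\left(- \frac{1}{2}\right) 2\right) - 3 = \left(-29\right) \left(-1\right) - 3 = 29 - 3 = 26$)
$\left(1596 + o\right) \left(q{\left(51 \right)} - 3633\right) = \left(1596 + 26\right) \left(51^{2} - 3633\right) = 1622 \left(2601 - 3633\right) = 1622 \left(-1032\right) = -1673904$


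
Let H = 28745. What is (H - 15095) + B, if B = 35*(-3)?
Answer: 13545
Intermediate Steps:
B = -105
(H - 15095) + B = (28745 - 15095) - 105 = 13650 - 105 = 13545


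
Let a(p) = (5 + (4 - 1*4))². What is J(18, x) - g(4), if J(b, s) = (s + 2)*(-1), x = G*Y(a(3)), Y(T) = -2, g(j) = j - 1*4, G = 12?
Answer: 22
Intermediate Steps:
g(j) = -4 + j (g(j) = j - 4 = -4 + j)
a(p) = 25 (a(p) = (5 + (4 - 4))² = (5 + 0)² = 5² = 25)
x = -24 (x = 12*(-2) = -24)
J(b, s) = -2 - s (J(b, s) = (2 + s)*(-1) = -2 - s)
J(18, x) - g(4) = (-2 - 1*(-24)) - (-4 + 4) = (-2 + 24) - 1*0 = 22 + 0 = 22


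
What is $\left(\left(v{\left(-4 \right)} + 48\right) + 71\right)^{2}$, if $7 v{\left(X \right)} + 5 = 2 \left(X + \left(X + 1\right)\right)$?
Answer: $\frac{662596}{49} \approx 13522.0$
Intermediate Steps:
$v{\left(X \right)} = - \frac{3}{7} + \frac{4 X}{7}$ ($v{\left(X \right)} = - \frac{5}{7} + \frac{2 \left(X + \left(X + 1\right)\right)}{7} = - \frac{5}{7} + \frac{2 \left(X + \left(1 + X\right)\right)}{7} = - \frac{5}{7} + \frac{2 \left(1 + 2 X\right)}{7} = - \frac{5}{7} + \frac{2 + 4 X}{7} = - \frac{5}{7} + \left(\frac{2}{7} + \frac{4 X}{7}\right) = - \frac{3}{7} + \frac{4 X}{7}$)
$\left(\left(v{\left(-4 \right)} + 48\right) + 71\right)^{2} = \left(\left(\left(- \frac{3}{7} + \frac{4}{7} \left(-4\right)\right) + 48\right) + 71\right)^{2} = \left(\left(\left(- \frac{3}{7} - \frac{16}{7}\right) + 48\right) + 71\right)^{2} = \left(\left(- \frac{19}{7} + 48\right) + 71\right)^{2} = \left(\frac{317}{7} + 71\right)^{2} = \left(\frac{814}{7}\right)^{2} = \frac{662596}{49}$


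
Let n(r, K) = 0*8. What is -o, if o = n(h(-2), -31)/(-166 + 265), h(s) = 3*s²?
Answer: 0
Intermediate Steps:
n(r, K) = 0
o = 0 (o = 0/(-166 + 265) = 0/99 = 0*(1/99) = 0)
-o = -1*0 = 0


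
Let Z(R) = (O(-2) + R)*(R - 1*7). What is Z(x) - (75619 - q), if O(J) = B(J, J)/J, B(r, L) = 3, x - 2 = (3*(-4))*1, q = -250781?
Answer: -652409/2 ≈ -3.2620e+5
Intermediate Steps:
x = -10 (x = 2 + (3*(-4))*1 = 2 - 12*1 = 2 - 12 = -10)
O(J) = 3/J
Z(R) = (-7 + R)*(-3/2 + R) (Z(R) = (3/(-2) + R)*(R - 1*7) = (3*(-1/2) + R)*(R - 7) = (-3/2 + R)*(-7 + R) = (-7 + R)*(-3/2 + R))
Z(x) - (75619 - q) = (21/2 + (-10)**2 - 17/2*(-10)) - (75619 - 1*(-250781)) = (21/2 + 100 + 85) - (75619 + 250781) = 391/2 - 1*326400 = 391/2 - 326400 = -652409/2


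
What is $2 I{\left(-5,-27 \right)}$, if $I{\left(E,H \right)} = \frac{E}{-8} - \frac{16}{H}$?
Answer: $\frac{263}{108} \approx 2.4352$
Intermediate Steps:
$I{\left(E,H \right)} = - \frac{16}{H} - \frac{E}{8}$ ($I{\left(E,H \right)} = E \left(- \frac{1}{8}\right) - \frac{16}{H} = - \frac{E}{8} - \frac{16}{H} = - \frac{16}{H} - \frac{E}{8}$)
$2 I{\left(-5,-27 \right)} = 2 \left(- \frac{16}{-27} - - \frac{5}{8}\right) = 2 \left(\left(-16\right) \left(- \frac{1}{27}\right) + \frac{5}{8}\right) = 2 \left(\frac{16}{27} + \frac{5}{8}\right) = 2 \cdot \frac{263}{216} = \frac{263}{108}$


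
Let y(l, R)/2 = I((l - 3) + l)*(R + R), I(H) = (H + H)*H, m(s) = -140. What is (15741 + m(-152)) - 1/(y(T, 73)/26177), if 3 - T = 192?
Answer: 1322559522247/84774024 ≈ 15601.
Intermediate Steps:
I(H) = 2*H² (I(H) = (2*H)*H = 2*H²)
T = -189 (T = 3 - 1*192 = 3 - 192 = -189)
y(l, R) = 8*R*(-3 + 2*l)² (y(l, R) = 2*((2*((l - 3) + l)²)*(R + R)) = 2*((2*((-3 + l) + l)²)*(2*R)) = 2*((2*(-3 + 2*l)²)*(2*R)) = 2*(4*R*(-3 + 2*l)²) = 8*R*(-3 + 2*l)²)
(15741 + m(-152)) - 1/(y(T, 73)/26177) = (15741 - 140) - 1/((8*73*(-3 + 2*(-189))²)/26177) = 15601 - 1/((8*73*(-3 - 378)²)*(1/26177)) = 15601 - 1/((8*73*(-381)²)*(1/26177)) = 15601 - 1/((8*73*145161)*(1/26177)) = 15601 - 1/(84774024*(1/26177)) = 15601 - 1/84774024/26177 = 15601 - 1*26177/84774024 = 15601 - 26177/84774024 = 1322559522247/84774024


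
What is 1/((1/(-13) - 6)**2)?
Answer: 169/6241 ≈ 0.027079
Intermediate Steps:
1/((1/(-13) - 6)**2) = 1/((-1/13 - 6)**2) = 1/((-79/13)**2) = 1/(6241/169) = 169/6241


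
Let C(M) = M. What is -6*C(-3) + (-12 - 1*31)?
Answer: -25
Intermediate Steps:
-6*C(-3) + (-12 - 1*31) = -6*(-3) + (-12 - 1*31) = 18 + (-12 - 31) = 18 - 43 = -25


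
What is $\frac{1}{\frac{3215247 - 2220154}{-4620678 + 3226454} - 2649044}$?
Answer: $- \frac{1394224}{3693361716949} \approx -3.7749 \cdot 10^{-7}$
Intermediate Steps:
$\frac{1}{\frac{3215247 - 2220154}{-4620678 + 3226454} - 2649044} = \frac{1}{\frac{995093}{-1394224} - 2649044} = \frac{1}{995093 \left(- \frac{1}{1394224}\right) - 2649044} = \frac{1}{- \frac{995093}{1394224} - 2649044} = \frac{1}{- \frac{3693361716949}{1394224}} = - \frac{1394224}{3693361716949}$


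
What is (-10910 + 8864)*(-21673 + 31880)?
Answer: -20883522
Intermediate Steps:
(-10910 + 8864)*(-21673 + 31880) = -2046*10207 = -20883522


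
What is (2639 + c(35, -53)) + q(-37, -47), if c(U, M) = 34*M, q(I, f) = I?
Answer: 800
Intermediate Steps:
(2639 + c(35, -53)) + q(-37, -47) = (2639 + 34*(-53)) - 37 = (2639 - 1802) - 37 = 837 - 37 = 800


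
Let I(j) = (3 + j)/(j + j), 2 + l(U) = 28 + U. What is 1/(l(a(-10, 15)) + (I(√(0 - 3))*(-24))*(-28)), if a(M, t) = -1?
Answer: I/(336*√3 + 361*I) ≈ 0.00076971 + 0.0012408*I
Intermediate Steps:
l(U) = 26 + U (l(U) = -2 + (28 + U) = 26 + U)
I(j) = (3 + j)/(2*j) (I(j) = (3 + j)/((2*j)) = (3 + j)*(1/(2*j)) = (3 + j)/(2*j))
1/(l(a(-10, 15)) + (I(√(0 - 3))*(-24))*(-28)) = 1/((26 - 1) + (((3 + √(0 - 3))/(2*(√(0 - 3))))*(-24))*(-28)) = 1/(25 + (((3 + √(-3))/(2*(√(-3))))*(-24))*(-28)) = 1/(25 + (((3 + I*√3)/(2*((I*√3))))*(-24))*(-28)) = 1/(25 + (((-I*√3/3)*(3 + I*√3)/2)*(-24))*(-28)) = 1/(25 + (-I*√3*(3 + I*√3)/6*(-24))*(-28)) = 1/(25 + (4*I*√3*(3 + I*√3))*(-28)) = 1/(25 - 112*I*√3*(3 + I*√3))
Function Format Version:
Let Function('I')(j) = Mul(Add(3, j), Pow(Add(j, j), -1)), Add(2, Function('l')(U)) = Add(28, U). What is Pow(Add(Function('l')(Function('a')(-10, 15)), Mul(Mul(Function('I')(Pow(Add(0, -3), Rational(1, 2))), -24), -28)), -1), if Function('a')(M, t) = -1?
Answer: Mul(I, Pow(Add(Mul(336, Pow(3, Rational(1, 2))), Mul(361, I)), -1)) ≈ Add(0.00076971, Mul(0.0012408, I))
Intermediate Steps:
Function('l')(U) = Add(26, U) (Function('l')(U) = Add(-2, Add(28, U)) = Add(26, U))
Function('I')(j) = Mul(Rational(1, 2), Pow(j, -1), Add(3, j)) (Function('I')(j) = Mul(Add(3, j), Pow(Mul(2, j), -1)) = Mul(Add(3, j), Mul(Rational(1, 2), Pow(j, -1))) = Mul(Rational(1, 2), Pow(j, -1), Add(3, j)))
Pow(Add(Function('l')(Function('a')(-10, 15)), Mul(Mul(Function('I')(Pow(Add(0, -3), Rational(1, 2))), -24), -28)), -1) = Pow(Add(Add(26, -1), Mul(Mul(Mul(Rational(1, 2), Pow(Pow(Add(0, -3), Rational(1, 2)), -1), Add(3, Pow(Add(0, -3), Rational(1, 2)))), -24), -28)), -1) = Pow(Add(25, Mul(Mul(Mul(Rational(1, 2), Pow(Pow(-3, Rational(1, 2)), -1), Add(3, Pow(-3, Rational(1, 2)))), -24), -28)), -1) = Pow(Add(25, Mul(Mul(Mul(Rational(1, 2), Pow(Mul(I, Pow(3, Rational(1, 2))), -1), Add(3, Mul(I, Pow(3, Rational(1, 2))))), -24), -28)), -1) = Pow(Add(25, Mul(Mul(Mul(Rational(1, 2), Mul(Rational(-1, 3), I, Pow(3, Rational(1, 2))), Add(3, Mul(I, Pow(3, Rational(1, 2))))), -24), -28)), -1) = Pow(Add(25, Mul(Mul(Mul(Rational(-1, 6), I, Pow(3, Rational(1, 2)), Add(3, Mul(I, Pow(3, Rational(1, 2))))), -24), -28)), -1) = Pow(Add(25, Mul(Mul(4, I, Pow(3, Rational(1, 2)), Add(3, Mul(I, Pow(3, Rational(1, 2))))), -28)), -1) = Pow(Add(25, Mul(-112, I, Pow(3, Rational(1, 2)), Add(3, Mul(I, Pow(3, Rational(1, 2)))))), -1)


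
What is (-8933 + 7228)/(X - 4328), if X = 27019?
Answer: -1705/22691 ≈ -0.075140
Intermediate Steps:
(-8933 + 7228)/(X - 4328) = (-8933 + 7228)/(27019 - 4328) = -1705/22691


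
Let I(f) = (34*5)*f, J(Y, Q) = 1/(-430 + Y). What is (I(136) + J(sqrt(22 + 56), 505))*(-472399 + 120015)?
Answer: -752883253128320/92411 + 176192*sqrt(78)/92411 ≈ -8.1471e+9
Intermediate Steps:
I(f) = 170*f
(I(136) + J(sqrt(22 + 56), 505))*(-472399 + 120015) = (170*136 + 1/(-430 + sqrt(22 + 56)))*(-472399 + 120015) = (23120 + 1/(-430 + sqrt(78)))*(-352384) = -8147118080 - 352384/(-430 + sqrt(78))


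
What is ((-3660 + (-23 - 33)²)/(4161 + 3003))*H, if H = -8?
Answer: 1048/1791 ≈ 0.58515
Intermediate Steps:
((-3660 + (-23 - 33)²)/(4161 + 3003))*H = ((-3660 + (-23 - 33)²)/(4161 + 3003))*(-8) = ((-3660 + (-56)²)/7164)*(-8) = ((-3660 + 3136)*(1/7164))*(-8) = -524*1/7164*(-8) = -131/1791*(-8) = 1048/1791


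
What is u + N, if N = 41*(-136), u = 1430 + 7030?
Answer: 2884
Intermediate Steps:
u = 8460
N = -5576
u + N = 8460 - 5576 = 2884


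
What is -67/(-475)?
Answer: 67/475 ≈ 0.14105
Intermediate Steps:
-67/(-475) = -1/475*(-67) = 67/475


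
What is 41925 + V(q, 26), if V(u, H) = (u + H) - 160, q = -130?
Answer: 41661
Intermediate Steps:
V(u, H) = -160 + H + u (V(u, H) = (H + u) - 160 = -160 + H + u)
41925 + V(q, 26) = 41925 + (-160 + 26 - 130) = 41925 - 264 = 41661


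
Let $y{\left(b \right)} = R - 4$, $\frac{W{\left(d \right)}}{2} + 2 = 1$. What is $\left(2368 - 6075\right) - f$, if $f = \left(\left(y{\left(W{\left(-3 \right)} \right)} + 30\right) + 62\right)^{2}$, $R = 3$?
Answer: $-11988$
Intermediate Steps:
$W{\left(d \right)} = -2$ ($W{\left(d \right)} = -4 + 2 \cdot 1 = -4 + 2 = -2$)
$y{\left(b \right)} = -1$ ($y{\left(b \right)} = 3 - 4 = -1$)
$f = 8281$ ($f = \left(\left(-1 + 30\right) + 62\right)^{2} = \left(29 + 62\right)^{2} = 91^{2} = 8281$)
$\left(2368 - 6075\right) - f = \left(2368 - 6075\right) - 8281 = -3707 - 8281 = -11988$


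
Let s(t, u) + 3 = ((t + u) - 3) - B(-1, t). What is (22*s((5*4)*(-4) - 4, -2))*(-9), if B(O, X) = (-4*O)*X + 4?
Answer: -47520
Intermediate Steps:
B(O, X) = 4 - 4*O*X (B(O, X) = -4*O*X + 4 = 4 - 4*O*X)
s(t, u) = -10 + u - 3*t (s(t, u) = -3 + (((t + u) - 3) - (4 - 4*(-1)*t)) = -3 + ((-3 + t + u) - (4 + 4*t)) = -3 + ((-3 + t + u) + (-4 - 4*t)) = -3 + (-7 + u - 3*t) = -10 + u - 3*t)
(22*s((5*4)*(-4) - 4, -2))*(-9) = (22*(-10 - 2 - 3*((5*4)*(-4) - 4)))*(-9) = (22*(-10 - 2 - 3*(20*(-4) - 4)))*(-9) = (22*(-10 - 2 - 3*(-80 - 4)))*(-9) = (22*(-10 - 2 - 3*(-84)))*(-9) = (22*(-10 - 2 + 252))*(-9) = (22*240)*(-9) = 5280*(-9) = -47520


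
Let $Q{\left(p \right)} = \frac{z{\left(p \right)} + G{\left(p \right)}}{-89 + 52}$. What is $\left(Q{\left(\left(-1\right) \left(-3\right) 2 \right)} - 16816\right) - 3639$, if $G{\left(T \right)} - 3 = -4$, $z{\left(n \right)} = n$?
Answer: $- \frac{756840}{37} \approx -20455.0$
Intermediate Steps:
$G{\left(T \right)} = -1$ ($G{\left(T \right)} = 3 - 4 = -1$)
$Q{\left(p \right)} = \frac{1}{37} - \frac{p}{37}$ ($Q{\left(p \right)} = \frac{p - 1}{-89 + 52} = \frac{-1 + p}{-37} = \left(-1 + p\right) \left(- \frac{1}{37}\right) = \frac{1}{37} - \frac{p}{37}$)
$\left(Q{\left(\left(-1\right) \left(-3\right) 2 \right)} - 16816\right) - 3639 = \left(\left(\frac{1}{37} - \frac{\left(-1\right) \left(-3\right) 2}{37}\right) - 16816\right) - 3639 = \left(\left(\frac{1}{37} - \frac{3 \cdot 2}{37}\right) - 16816\right) - 3639 = \left(\left(\frac{1}{37} - \frac{6}{37}\right) - 16816\right) - 3639 = \left(- \frac{5}{37} - 16816\right) - 3639 = - \frac{622197}{37} - 3639 = - \frac{756840}{37}$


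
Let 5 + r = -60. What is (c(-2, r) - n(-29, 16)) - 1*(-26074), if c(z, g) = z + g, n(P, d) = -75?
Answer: 26082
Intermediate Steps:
r = -65 (r = -5 - 60 = -65)
c(z, g) = g + z
(c(-2, r) - n(-29, 16)) - 1*(-26074) = ((-65 - 2) - 1*(-75)) - 1*(-26074) = (-67 + 75) + 26074 = 8 + 26074 = 26082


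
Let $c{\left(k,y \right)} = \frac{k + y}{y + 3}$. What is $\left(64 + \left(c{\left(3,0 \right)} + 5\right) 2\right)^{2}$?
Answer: $5776$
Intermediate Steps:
$c{\left(k,y \right)} = \frac{k + y}{3 + y}$
$\left(64 + \left(c{\left(3,0 \right)} + 5\right) 2\right)^{2} = \left(64 + \left(\frac{3 + 0}{3 + 0} + 5\right) 2\right)^{2} = \left(64 + \left(\frac{1}{3} \cdot 3 + 5\right) 2\right)^{2} = \left(64 + \left(1 + 5\right) 2\right)^{2} = \left(64 + 6 \cdot 2\right)^{2} = \left(64 + 12\right)^{2} = 76^{2} = 5776$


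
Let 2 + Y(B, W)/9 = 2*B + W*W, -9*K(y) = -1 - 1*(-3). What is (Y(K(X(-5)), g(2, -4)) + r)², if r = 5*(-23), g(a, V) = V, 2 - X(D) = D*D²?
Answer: 49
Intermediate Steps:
X(D) = 2 - D³ (X(D) = 2 - D*D² = 2 - D³)
K(y) = -2/9 (K(y) = -(-1 - 1*(-3))/9 = -(-1 + 3)/9 = -⅑*2 = -2/9)
r = -115
Y(B, W) = -18 + 9*W² + 18*B (Y(B, W) = -18 + 9*(2*B + W*W) = -18 + 9*(2*B + W²) = -18 + 9*(W² + 2*B) = -18 + (9*W² + 18*B) = -18 + 9*W² + 18*B)
(Y(K(X(-5)), g(2, -4)) + r)² = ((-18 + 9*(-4)² + 18*(-2/9)) - 115)² = ((-18 + 9*16 - 4) - 115)² = ((-18 + 144 - 4) - 115)² = (122 - 115)² = 7² = 49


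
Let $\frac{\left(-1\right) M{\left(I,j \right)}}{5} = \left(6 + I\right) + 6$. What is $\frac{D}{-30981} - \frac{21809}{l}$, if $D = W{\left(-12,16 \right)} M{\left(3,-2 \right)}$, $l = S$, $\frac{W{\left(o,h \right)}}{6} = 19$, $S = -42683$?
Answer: $\frac{346868093}{440787341} \approx 0.78693$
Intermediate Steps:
$W{\left(o,h \right)} = 114$ ($W{\left(o,h \right)} = 6 \cdot 19 = 114$)
$l = -42683$
$M{\left(I,j \right)} = -60 - 5 I$ ($M{\left(I,j \right)} = - 5 \left(\left(6 + I\right) + 6\right) = - 5 \left(12 + I\right) = -60 - 5 I$)
$D = -8550$ ($D = 114 \left(-60 - 15\right) = 114 \left(-75\right) = -8550$)
$\frac{D}{-30981} - \frac{21809}{l} = - \frac{8550}{-30981} - \frac{21809}{-42683} = \left(-8550\right) \left(- \frac{1}{30981}\right) - - \frac{21809}{42683} = \frac{2850}{10327} + \frac{21809}{42683} = \frac{346868093}{440787341}$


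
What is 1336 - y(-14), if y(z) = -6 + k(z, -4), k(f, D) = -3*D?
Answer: 1330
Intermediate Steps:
y(z) = 6 (y(z) = -6 - 3*(-4) = -6 + 12 = 6)
1336 - y(-14) = 1336 - 1*6 = 1336 - 6 = 1330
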